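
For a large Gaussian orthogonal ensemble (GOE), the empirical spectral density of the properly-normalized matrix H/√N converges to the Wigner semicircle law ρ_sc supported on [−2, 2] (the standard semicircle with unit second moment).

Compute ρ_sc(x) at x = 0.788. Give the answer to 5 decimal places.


ρ_sc(x) = (1/(2π)) √(4 − x²). With x = 0.788:
  4 − x² = 4 − (0.788)² = 4 − 0.620944 = 3.379056.
  √(4 − x²) = 1.838221.
  1/(2π) = 0.159155.
  ρ_sc(0.788) = 0.159155 · 1.838221 = 0.292562.

Rounded to 5 decimal places: ρ_sc(0.788) ≈ 0.29256.


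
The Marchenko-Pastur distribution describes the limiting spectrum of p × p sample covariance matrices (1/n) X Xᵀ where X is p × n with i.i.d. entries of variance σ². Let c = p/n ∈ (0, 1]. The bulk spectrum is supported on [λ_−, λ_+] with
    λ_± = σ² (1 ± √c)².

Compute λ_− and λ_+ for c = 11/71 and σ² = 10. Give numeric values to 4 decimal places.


c = 11/71 = 0.154930; √c = 0.393611.
λ_− = σ² (1 − √c)² = 10 · (1 − 0.393611)² = 10 · (0.606389)² = 3.677077.
λ_+ = σ² (1 + √c)² = 10 · (1 + 0.393611)² = 10 · (1.393611)² = 19.421515.

Rounded to 4 decimal places: λ_− ≈ 3.6771, λ_+ ≈ 19.4215.


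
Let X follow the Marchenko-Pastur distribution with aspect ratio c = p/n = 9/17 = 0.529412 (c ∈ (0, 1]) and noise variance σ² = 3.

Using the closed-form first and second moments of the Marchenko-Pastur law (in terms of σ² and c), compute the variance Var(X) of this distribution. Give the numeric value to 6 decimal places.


Recall the MP moments m_1 = E[X] = σ² and m_2 = E[X²] = σ⁴ (1 + c).
m_1 = E[X] = σ² = 3, so m_1² = 9.
m_2 = E[X²] = σ⁴ (1 + c) = 9 · (1 + 0.529412) = 9 · 1.529412 = 13.764706.
(Note m_2 − m_1² simplifies to c · σ⁴ = 0.529412 · 9.)

Var(X) = m_2 − m_1² = 13.764706 − 9 = 4.764706.


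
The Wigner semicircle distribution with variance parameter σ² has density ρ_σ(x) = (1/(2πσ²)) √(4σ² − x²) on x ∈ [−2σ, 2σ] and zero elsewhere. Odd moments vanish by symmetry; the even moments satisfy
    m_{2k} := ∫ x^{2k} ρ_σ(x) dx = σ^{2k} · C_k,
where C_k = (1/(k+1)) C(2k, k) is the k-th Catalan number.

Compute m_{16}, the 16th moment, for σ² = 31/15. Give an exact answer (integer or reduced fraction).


By the scaled semicircle moment identity, m_{2k} = σ^{2k} · C_k with k = 8.
C_8 = (1/(k+1)) · C(2k, k) = (1/9) · C(16, 8) = (1/9) · 12870 = 1430.
σ^{2k} = (σ²)^k = (31/15)^8 = 852891037441/2562890625.

Therefore m_{16} = σ^{16} · C_8 = (852891037441/2562890625) · 1430 = 243926836708126/512578125.


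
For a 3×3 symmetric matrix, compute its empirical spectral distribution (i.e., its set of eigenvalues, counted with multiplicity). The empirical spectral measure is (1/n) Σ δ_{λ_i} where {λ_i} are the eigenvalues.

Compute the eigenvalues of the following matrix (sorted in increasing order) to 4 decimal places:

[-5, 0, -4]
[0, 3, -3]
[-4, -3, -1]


Since M is real symmetric, all three eigenvalues are real; they are the roots of det(λI − M) = λ³ − (tr M) λ² + s λ − det M, where s is the sum of the principal 2×2 minors.
tr M = -5 + 3 + (-1) = -3.
s = ((-5)·3 − 0²) + ((-5)·(-1) − (-4)²) + (3·(-1) − (-3)²) = -15 + (-11) + (-12) = -38.
det M (expand along row 1) = (-5)·(-12) − 0·(-12) + (-4)·12 = 12.
Characteristic polynomial: λ³ + 3λ² − 38λ − 12 = 0.
Substitute λ = y + (tr M)/3 = y − 1.000000 to remove the quadratic term: y³ + p·y + q = 0 with p = s − (tr M)²/3 = -41.000000 and q = −2(tr M)³/27 + (tr M)·s/3 − det M = 28.000000.
Three real roots ⇒ use the trigonometric (Viète) form: r = 2√(−p/3) = 7.393691, φ = arccos(3q/(p·r)) = arccos(-0.277098) = 1.851569 rad.
y_k = r·cos(φ/3 − 2πk/3) for k = 0, 1, 2 gives y = 6.029615, 0.690973, -6.720588.
λ_k = y_k − 1.000000 gives λ = 5.0296, -0.3090, -7.7206 (check: the sum is -3.0000 = tr M).

Eigenvalues sorted in increasing order: [-7.7206, -0.3090, 5.0296].


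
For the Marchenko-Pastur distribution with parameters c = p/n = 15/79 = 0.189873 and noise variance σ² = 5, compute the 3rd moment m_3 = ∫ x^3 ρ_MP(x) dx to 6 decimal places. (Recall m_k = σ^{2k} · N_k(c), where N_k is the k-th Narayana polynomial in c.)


E[X³] = σ⁶ (1 + 3c + c²) (third MP moment). With σ² = 5 (so σ⁶ = 125) and c = 15/79 = 0.189873: E[X³] = 125 · (1 + 3·0.189873 + (0.189873)²) = 125 · 1.605672.

So E[X^3] = 200.709021.


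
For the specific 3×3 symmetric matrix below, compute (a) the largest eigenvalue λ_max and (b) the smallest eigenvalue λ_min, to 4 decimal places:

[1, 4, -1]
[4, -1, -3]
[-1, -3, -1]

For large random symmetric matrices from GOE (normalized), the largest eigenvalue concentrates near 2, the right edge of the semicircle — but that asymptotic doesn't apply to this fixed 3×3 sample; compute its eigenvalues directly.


Since M is real symmetric, all three eigenvalues are real; they are the roots of det(λI − M) = λ³ − (tr M) λ² + s λ − det M, where s is the sum of the principal 2×2 minors.
tr M = 1 + (-1) + (-1) = -1.
s = (1·(-1) − 4²) + (1·(-1) − (-1)²) + ((-1)·(-1) − (-3)²) = -17 + (-2) + (-8) = -27.
det M (expand along row 1) = 1·(-8) − 4·(-7) + (-1)·(-13) = 33.
Characteristic polynomial: λ³ + λ² − 27λ − 33 = 0.
Substitute λ = y + (tr M)/3 = y − 0.333333 to remove the quadratic term: y³ + p·y + q = 0 with p = s − (tr M)²/3 = -27.333333 and q = −2(tr M)³/27 + (tr M)·s/3 − det M = -23.925926.
Three real roots ⇒ use the trigonometric (Viète) form: r = 2√(−p/3) = 6.036923, φ = arccos(3q/(p·r)) = arccos(0.434992) = 1.120766 rad.
y_k = r·cos(φ/3 − 2πk/3) for k = 0, 1, 2 gives y = 5.620518, -0.902206, -4.718312.
λ_k = y_k − 0.333333 gives λ = 5.2872, -1.2355, -5.0516 (check: the sum is -1.0000 = tr M).

Hence λ_max = 5.2872 and λ_min = -5.0516.


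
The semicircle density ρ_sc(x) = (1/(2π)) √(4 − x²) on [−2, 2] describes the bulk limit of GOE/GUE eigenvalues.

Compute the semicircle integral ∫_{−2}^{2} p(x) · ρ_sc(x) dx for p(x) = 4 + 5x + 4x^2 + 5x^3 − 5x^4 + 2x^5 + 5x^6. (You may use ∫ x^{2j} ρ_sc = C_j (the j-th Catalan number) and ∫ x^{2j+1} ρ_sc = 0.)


Write p(x) = Σ a_i x^i, split into monomials and integrate each against ρ_sc separately.
Using ∫ x^{2j} ρ_sc = C_j = (1/(j+1)) C(2j, j) (Catalan numbers) and ∫ x^{2j+1} ρ_sc = 0 (odd monomials vanish by symmetry):
  i = 0 (even): a_0 · C_{0} = 4 · 1 = 4
  i = 1 (odd): ∫ x^1 ρ_sc = 0 (vanishes)
  i = 2 (even): a_2 · C_{1} = 4 · 1 = 4
  i = 3 (odd): ∫ x^3 ρ_sc = 0 (vanishes)
  i = 4 (even): a_4 · C_{2} = -5 · 2 = -10
  i = 5 (odd): ∫ x^5 ρ_sc = 0 (vanishes)
  i = 6 (even): a_6 · C_{3} = 5 · 5 = 25

Summing the contributions: ∫_{−2}^{2} p(x) ρ_sc(x) dx = 4 + 4 + (-10) + 25 = 23.


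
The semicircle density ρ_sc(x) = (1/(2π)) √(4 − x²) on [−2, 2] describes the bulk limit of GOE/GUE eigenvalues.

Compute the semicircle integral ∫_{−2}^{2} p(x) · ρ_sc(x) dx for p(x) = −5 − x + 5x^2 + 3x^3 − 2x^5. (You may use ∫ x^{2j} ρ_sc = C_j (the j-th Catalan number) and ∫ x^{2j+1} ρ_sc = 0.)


Write p(x) = Σ a_i x^i, split into monomials and integrate each against ρ_sc separately.
Using ∫ x^{2j} ρ_sc = C_j = (1/(j+1)) C(2j, j) (Catalan numbers) and ∫ x^{2j+1} ρ_sc = 0 (odd monomials vanish by symmetry):
  i = 0 (even): a_0 · C_{0} = -5 · 1 = -5
  i = 1 (odd): ∫ x^1 ρ_sc = 0 (vanishes)
  i = 2 (even): a_2 · C_{1} = 5 · 1 = 5
  i = 3 (odd): ∫ x^3 ρ_sc = 0 (vanishes)
  i = 5 (odd): ∫ x^5 ρ_sc = 0 (vanishes)

Summing the contributions: ∫_{−2}^{2} p(x) ρ_sc(x) dx = (-5) + 5 = 0.


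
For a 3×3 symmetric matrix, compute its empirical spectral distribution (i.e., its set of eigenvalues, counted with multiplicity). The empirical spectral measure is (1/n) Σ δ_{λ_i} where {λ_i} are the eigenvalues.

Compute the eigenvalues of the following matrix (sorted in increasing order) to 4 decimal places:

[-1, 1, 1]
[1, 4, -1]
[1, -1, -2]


Since M is real symmetric, all three eigenvalues are real; they are the roots of det(λI − M) = λ³ − (tr M) λ² + s λ − det M, where s is the sum of the principal 2×2 minors.
tr M = -1 + 4 + (-2) = 1.
s = ((-1)·4 − 1²) + ((-1)·(-2) − 1²) + (4·(-2) − (-1)²) = -5 + 1 + (-9) = -13.
det M (expand along row 1) = (-1)·(-9) − 1·(-1) + 1·(-5) = 5.
Characteristic polynomial: λ³ − λ² − 13λ − 5 = 0.
Substitute λ = y + (tr M)/3 = y + 0.333333 to remove the quadratic term: y³ + p·y + q = 0 with p = s − (tr M)²/3 = -13.333333 and q = −2(tr M)³/27 + (tr M)·s/3 − det M = -9.407407.
Three real roots ⇒ use the trigonometric (Viète) form: r = 2√(−p/3) = 4.216370, φ = arccos(3q/(p·r)) = arccos(0.502012) = 1.044873 rad.
y_k = r·cos(φ/3 − 2πk/3) for k = 0, 1, 2 gives y = 3.963208, -0.735382, -3.227826.
λ_k = y_k + 0.333333 gives λ = 4.2965, -0.4020, -2.8945 (check: the sum is 1.0000 = tr M).

Eigenvalues sorted in increasing order: [-2.8945, -0.4020, 4.2965].


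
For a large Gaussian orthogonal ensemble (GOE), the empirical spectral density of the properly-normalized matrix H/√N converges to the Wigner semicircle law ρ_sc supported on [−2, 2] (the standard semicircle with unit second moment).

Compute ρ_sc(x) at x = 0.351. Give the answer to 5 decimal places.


ρ_sc(x) = (1/(2π)) √(4 − x²). With x = 0.351:
  4 − x² = 4 − (0.351)² = 4 − 0.123201 = 3.876799.
  √(4 − x²) = 1.968959.
  1/(2π) = 0.159155.
  ρ_sc(0.351) = 0.159155 · 1.968959 = 0.313370.

Rounded to 5 decimal places: ρ_sc(0.351) ≈ 0.31337.


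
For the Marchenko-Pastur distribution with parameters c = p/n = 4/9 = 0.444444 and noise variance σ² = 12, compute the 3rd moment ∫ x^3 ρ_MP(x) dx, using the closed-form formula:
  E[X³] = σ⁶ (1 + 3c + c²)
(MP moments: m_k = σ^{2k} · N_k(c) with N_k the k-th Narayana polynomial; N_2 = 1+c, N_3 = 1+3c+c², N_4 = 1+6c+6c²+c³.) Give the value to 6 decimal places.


E[X³] = σ⁶ (1 + 3c + c²) (third MP moment). With σ² = 12 (so σ⁶ = 1728) and c = 4/9 = 0.444444: E[X³] = 1728 · (1 + 3·0.444444 + (0.444444)²) = 1728 · 2.530864.

So E[X^3] = 4373.333333.


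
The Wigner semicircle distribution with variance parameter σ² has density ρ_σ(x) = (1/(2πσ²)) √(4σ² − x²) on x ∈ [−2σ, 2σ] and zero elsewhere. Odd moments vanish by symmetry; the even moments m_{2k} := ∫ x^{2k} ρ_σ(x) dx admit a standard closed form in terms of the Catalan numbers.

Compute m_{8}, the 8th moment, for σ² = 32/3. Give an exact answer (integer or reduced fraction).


By the scaled semicircle moment identity, m_{2k} = σ^{2k} · C_k with k = 4.
C_4 = (1/(k+1)) · C(2k, k) = (1/5) · C(8, 4) = (1/5) · 70 = 14.
σ^{2k} = (σ²)^k = (32/3)^4 = 1048576/81.

Therefore m_{8} = σ^{8} · C_4 = (1048576/81) · 14 = 14680064/81.


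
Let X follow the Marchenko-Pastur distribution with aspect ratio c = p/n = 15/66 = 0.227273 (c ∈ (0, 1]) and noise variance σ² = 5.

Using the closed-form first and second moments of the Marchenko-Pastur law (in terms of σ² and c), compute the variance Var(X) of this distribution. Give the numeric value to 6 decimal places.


Recall the MP moments m_1 = E[X] = σ² and m_2 = E[X²] = σ⁴ (1 + c).
m_1 = E[X] = σ² = 5, so m_1² = 25.
m_2 = E[X²] = σ⁴ (1 + c) = 25 · (1 + 0.227273) = 25 · 1.227273 = 30.681818.
(Note m_2 − m_1² simplifies to c · σ⁴ = 0.227273 · 25.)

Var(X) = m_2 − m_1² = 30.681818 − 25 = 5.681818.


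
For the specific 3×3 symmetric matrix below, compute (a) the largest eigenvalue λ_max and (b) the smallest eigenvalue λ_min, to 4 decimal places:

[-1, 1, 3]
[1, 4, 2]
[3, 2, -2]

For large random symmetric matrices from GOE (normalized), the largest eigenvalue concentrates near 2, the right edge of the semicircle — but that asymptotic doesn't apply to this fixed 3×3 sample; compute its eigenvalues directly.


Since M is real symmetric, all three eigenvalues are real; they are the roots of det(λI − M) = λ³ − (tr M) λ² + s λ − det M, where s is the sum of the principal 2×2 minors.
tr M = -1 + 4 + (-2) = 1.
s = ((-1)·4 − 1²) + ((-1)·(-2) − 3²) + (4·(-2) − 2²) = -5 + (-7) + (-12) = -24.
det M (expand along row 1) = (-1)·(-12) − 1·(-8) + 3·(-10) = -10.
Characteristic polynomial: λ³ − λ² − 24λ + 10 = 0.
Substitute λ = y + (tr M)/3 = y + 0.333333 to remove the quadratic term: y³ + p·y + q = 0 with p = s − (tr M)²/3 = -24.333333 and q = −2(tr M)³/27 + (tr M)·s/3 − det M = 1.925926.
Three real roots ⇒ use the trigonometric (Viète) form: r = 2√(−p/3) = 5.696002, φ = arccos(3q/(p·r)) = arccos(-0.041686) = 1.612494 rad.
y_k = r·cos(φ/3 − 2πk/3) for k = 0, 1, 2 gives y = 4.892822, 0.079168, -4.971990.
λ_k = y_k + 0.333333 gives λ = 5.2262, 0.4125, -4.6387 (check: the sum is 1.0000 = tr M).

Hence λ_max = 5.2262 and λ_min = -4.6387.


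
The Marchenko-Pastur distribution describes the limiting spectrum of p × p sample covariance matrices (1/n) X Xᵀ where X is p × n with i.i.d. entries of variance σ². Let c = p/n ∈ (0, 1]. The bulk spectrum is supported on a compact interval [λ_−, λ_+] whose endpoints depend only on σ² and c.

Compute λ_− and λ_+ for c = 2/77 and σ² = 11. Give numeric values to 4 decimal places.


c = 2/77 = 0.025974; √c = 0.161165.
λ_− = σ² (1 − √c)² = 11 · (1 − 0.161165)² = 11 · (0.838835)² = 7.740093.
λ_+ = σ² (1 + √c)² = 11 · (1 + 0.161165)² = 11 · (1.161165)² = 14.831335.

Rounded to 4 decimal places: λ_− ≈ 7.7401, λ_+ ≈ 14.8313.


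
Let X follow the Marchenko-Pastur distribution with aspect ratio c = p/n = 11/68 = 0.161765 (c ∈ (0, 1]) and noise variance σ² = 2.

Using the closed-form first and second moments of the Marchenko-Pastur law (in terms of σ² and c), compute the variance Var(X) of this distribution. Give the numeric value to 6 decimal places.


Recall the MP moments m_1 = E[X] = σ² and m_2 = E[X²] = σ⁴ (1 + c).
m_1 = E[X] = σ² = 2, so m_1² = 4.
m_2 = E[X²] = σ⁴ (1 + c) = 4 · (1 + 0.161765) = 4 · 1.161765 = 4.647059.
(Note m_2 − m_1² simplifies to c · σ⁴ = 0.161765 · 4.)

Var(X) = m_2 − m_1² = 4.647059 − 4 = 0.647059.


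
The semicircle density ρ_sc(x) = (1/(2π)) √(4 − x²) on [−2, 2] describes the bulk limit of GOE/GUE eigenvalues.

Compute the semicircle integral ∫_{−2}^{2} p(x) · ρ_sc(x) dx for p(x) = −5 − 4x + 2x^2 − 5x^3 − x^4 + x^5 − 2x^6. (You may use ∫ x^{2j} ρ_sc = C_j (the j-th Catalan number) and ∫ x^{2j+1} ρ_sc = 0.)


Write p(x) = Σ a_i x^i, split into monomials and integrate each against ρ_sc separately.
Using ∫ x^{2j} ρ_sc = C_j = (1/(j+1)) C(2j, j) (Catalan numbers) and ∫ x^{2j+1} ρ_sc = 0 (odd monomials vanish by symmetry):
  i = 0 (even): a_0 · C_{0} = -5 · 1 = -5
  i = 1 (odd): ∫ x^1 ρ_sc = 0 (vanishes)
  i = 2 (even): a_2 · C_{1} = 2 · 1 = 2
  i = 3 (odd): ∫ x^3 ρ_sc = 0 (vanishes)
  i = 4 (even): a_4 · C_{2} = -1 · 2 = -2
  i = 5 (odd): ∫ x^5 ρ_sc = 0 (vanishes)
  i = 6 (even): a_6 · C_{3} = -2 · 5 = -10

Summing the contributions: ∫_{−2}^{2} p(x) ρ_sc(x) dx = (-5) + 2 + (-2) + (-10) = -15.


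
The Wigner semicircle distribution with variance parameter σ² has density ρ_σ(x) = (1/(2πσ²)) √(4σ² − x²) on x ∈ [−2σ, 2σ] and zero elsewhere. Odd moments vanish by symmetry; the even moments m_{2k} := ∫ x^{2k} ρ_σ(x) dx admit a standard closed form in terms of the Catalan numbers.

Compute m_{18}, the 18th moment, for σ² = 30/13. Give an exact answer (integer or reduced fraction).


By the scaled semicircle moment identity, m_{2k} = σ^{2k} · C_k with k = 9.
C_9 = (1/(k+1)) · C(2k, k) = (1/10) · C(18, 9) = (1/10) · 48620 = 4862.
σ^{2k} = (σ²)^k = (30/13)^9 = 19683000000000/10604499373.

Therefore m_{18} = σ^{18} · C_9 = (19683000000000/10604499373) · 4862 = 7361442000000000/815730721.


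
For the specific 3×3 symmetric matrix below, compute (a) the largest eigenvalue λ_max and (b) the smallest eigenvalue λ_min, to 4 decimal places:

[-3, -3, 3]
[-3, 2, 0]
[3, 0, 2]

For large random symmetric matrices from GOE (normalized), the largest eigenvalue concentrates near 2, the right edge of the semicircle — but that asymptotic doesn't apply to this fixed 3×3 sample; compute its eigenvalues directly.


Since M is real symmetric, all three eigenvalues are real; they are the roots of det(λI − M) = λ³ − (tr M) λ² + s λ − det M, where s is the sum of the principal 2×2 minors.
tr M = -3 + 2 + 2 = 1.
s = ((-3)·2 − (-3)²) + ((-3)·2 − 3²) + (2·2 − 0²) = -15 + (-15) + 4 = -26.
det M (expand along row 1) = (-3)·4 − (-3)·(-6) + 3·(-6) = -48.
Characteristic polynomial: λ³ − λ² − 26λ + 48 = 0.
Substitute λ = y + (tr M)/3 = y + 0.333333 to remove the quadratic term: y³ + p·y + q = 0 with p = s − (tr M)²/3 = -26.333333 and q = −2(tr M)³/27 + (tr M)·s/3 − det M = 39.259259.
Three real roots ⇒ use the trigonometric (Viète) form: r = 2√(−p/3) = 5.925463, φ = arccos(3q/(p·r)) = arccos(-0.754806) = 2.426154 rad.
y_k = r·cos(φ/3 − 2πk/3) for k = 0, 1, 2 gives y = 4.091096, 1.666667, -5.757762.
λ_k = y_k + 0.333333 gives λ = 4.4244, 2.0000, -5.4244 (check: the sum is 1.0000 = tr M).

Hence λ_max = 4.4244 and λ_min = -5.4244.


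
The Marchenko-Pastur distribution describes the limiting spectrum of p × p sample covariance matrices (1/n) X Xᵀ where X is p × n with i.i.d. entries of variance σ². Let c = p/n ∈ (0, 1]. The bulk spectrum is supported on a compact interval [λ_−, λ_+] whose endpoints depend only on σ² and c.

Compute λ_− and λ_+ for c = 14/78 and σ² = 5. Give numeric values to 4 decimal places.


c = 14/78 = 0.179487; √c = 0.423659.
λ_− = σ² (1 − √c)² = 5 · (1 − 0.423659)² = 5 · (0.576341)² = 1.660843.
λ_+ = σ² (1 + √c)² = 5 · (1 + 0.423659)² = 5 · (1.423659)² = 10.134029.

Rounded to 4 decimal places: λ_− ≈ 1.6608, λ_+ ≈ 10.1340.


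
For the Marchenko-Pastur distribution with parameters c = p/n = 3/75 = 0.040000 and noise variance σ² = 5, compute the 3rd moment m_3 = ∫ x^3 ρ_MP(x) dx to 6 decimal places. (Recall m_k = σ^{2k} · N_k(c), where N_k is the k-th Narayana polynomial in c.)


E[X³] = σ⁶ (1 + 3c + c²) (third MP moment). With σ² = 5 (so σ⁶ = 125) and c = 3/75 = 0.040000: E[X³] = 125 · (1 + 3·0.040000 + (0.040000)²) = 125 · 1.121600.

So E[X^3] = 140.200000.


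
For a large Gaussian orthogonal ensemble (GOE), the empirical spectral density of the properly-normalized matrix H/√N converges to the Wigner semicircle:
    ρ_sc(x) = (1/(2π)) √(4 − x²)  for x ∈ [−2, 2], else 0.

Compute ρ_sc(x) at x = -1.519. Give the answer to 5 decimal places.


ρ_sc(x) = (1/(2π)) √(4 − x²). With x = -1.519:
  4 − x² = 4 − (-1.519)² = 4 − 2.307361 = 1.692639.
  √(4 − x²) = 1.301015.
  1/(2π) = 0.159155.
  ρ_sc(-1.519) = 0.159155 · 1.301015 = 0.207063.

Rounded to 5 decimal places: ρ_sc(-1.519) ≈ 0.20706.


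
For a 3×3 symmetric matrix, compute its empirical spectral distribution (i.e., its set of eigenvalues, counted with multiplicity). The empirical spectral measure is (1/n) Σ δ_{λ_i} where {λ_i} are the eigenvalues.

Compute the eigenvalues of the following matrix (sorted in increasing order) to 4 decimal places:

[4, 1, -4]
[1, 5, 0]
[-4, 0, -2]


Since M is real symmetric, all three eigenvalues are real; they are the roots of det(λI − M) = λ³ − (tr M) λ² + s λ − det M, where s is the sum of the principal 2×2 minors.
tr M = 4 + 5 + (-2) = 7.
s = (4·5 − 1²) + (4·(-2) − (-4)²) + (5·(-2) − 0²) = 19 + (-24) + (-10) = -15.
det M (expand along row 1) = 4·(-10) − 1·(-2) + (-4)·20 = -118.
Characteristic polynomial: λ³ − 7λ² − 15λ + 118 = 0.
Substitute λ = y + (tr M)/3 = y + 2.333333 to remove the quadratic term: y³ + p·y + q = 0 with p = s − (tr M)²/3 = -31.333333 and q = −2(tr M)³/27 + (tr M)·s/3 − det M = 57.592593.
Three real roots ⇒ use the trigonometric (Viète) form: r = 2√(−p/3) = 6.463573, φ = arccos(3q/(p·r)) = arccos(-0.853117) = 2.592727 rad.
y_k = r·cos(φ/3 − 2πk/3) for k = 0, 1, 2 gives y = 4.196258, 2.159440, -6.355698.
λ_k = y_k + 2.333333 gives λ = 6.5296, 4.4928, -4.0224 (check: the sum is 7.0000 = tr M).

Eigenvalues sorted in increasing order: [-4.0224, 4.4928, 6.5296].


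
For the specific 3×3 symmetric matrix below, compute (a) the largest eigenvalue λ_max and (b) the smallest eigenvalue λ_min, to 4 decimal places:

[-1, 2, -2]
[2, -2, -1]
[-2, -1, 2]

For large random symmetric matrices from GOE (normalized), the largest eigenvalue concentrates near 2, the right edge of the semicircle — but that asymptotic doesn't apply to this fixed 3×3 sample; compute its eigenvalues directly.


Since M is real symmetric, all three eigenvalues are real; they are the roots of det(λI − M) = λ³ − (tr M) λ² + s λ − det M, where s is the sum of the principal 2×2 minors.
tr M = -1 + (-2) + 2 = -1.
s = ((-1)·(-2) − 2²) + ((-1)·2 − (-2)²) + ((-2)·2 − (-1)²) = -2 + (-6) + (-5) = -13.
det M (expand along row 1) = (-1)·(-5) − 2·2 + (-2)·(-6) = 13.
Characteristic polynomial: λ³ + λ² − 13λ − 13 = 0.
Substitute λ = y + (tr M)/3 = y − 0.333333 to remove the quadratic term: y³ + p·y + q = 0 with p = s − (tr M)²/3 = -13.333333 and q = −2(tr M)³/27 + (tr M)·s/3 − det M = -8.592593.
Three real roots ⇒ use the trigonometric (Viète) form: r = 2√(−p/3) = 4.216370, φ = arccos(3q/(p·r)) = arccos(0.458530) = 1.094456 rad.
y_k = r·cos(φ/3 − 2πk/3) for k = 0, 1, 2 gives y = 3.938885, -0.666667, -3.272218.
λ_k = y_k − 0.333333 gives λ = 3.6056, -1.0000, -3.6056 (check: the sum is -1.0000 = tr M).

Hence λ_max = 3.6056 and λ_min = -3.6056.


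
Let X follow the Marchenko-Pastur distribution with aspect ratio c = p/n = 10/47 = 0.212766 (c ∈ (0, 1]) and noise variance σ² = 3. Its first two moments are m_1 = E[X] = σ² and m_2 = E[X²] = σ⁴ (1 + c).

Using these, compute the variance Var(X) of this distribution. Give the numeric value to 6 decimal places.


m_1 = E[X] = σ² = 3, so m_1² = 9.
m_2 = E[X²] = σ⁴ (1 + c) = 9 · (1 + 0.212766) = 9 · 1.212766 = 10.914894.
(Note m_2 − m_1² simplifies to c · σ⁴ = 0.212766 · 9.)

Var(X) = m_2 − m_1² = 10.914894 − 9 = 1.914894.


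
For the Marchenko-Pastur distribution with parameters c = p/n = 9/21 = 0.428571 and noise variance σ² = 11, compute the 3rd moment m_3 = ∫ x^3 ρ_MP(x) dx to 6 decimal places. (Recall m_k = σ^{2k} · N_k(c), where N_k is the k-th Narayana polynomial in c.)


E[X³] = σ⁶ (1 + 3c + c²) (third MP moment). With σ² = 11 (so σ⁶ = 1331) and c = 9/21 = 0.428571: E[X³] = 1331 · (1 + 3·0.428571 + (0.428571)²) = 1331 · 2.469388.

So E[X^3] = 3286.755102.


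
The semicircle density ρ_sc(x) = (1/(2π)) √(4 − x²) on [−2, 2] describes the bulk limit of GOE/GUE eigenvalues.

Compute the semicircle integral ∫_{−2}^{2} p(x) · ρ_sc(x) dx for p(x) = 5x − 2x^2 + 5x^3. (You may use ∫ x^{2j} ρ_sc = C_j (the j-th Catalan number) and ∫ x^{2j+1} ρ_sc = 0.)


Write p(x) = Σ a_i x^i, split into monomials and integrate each against ρ_sc separately.
Using ∫ x^{2j} ρ_sc = C_j = (1/(j+1)) C(2j, j) (Catalan numbers) and ∫ x^{2j+1} ρ_sc = 0 (odd monomials vanish by symmetry):
  i = 1 (odd): ∫ x^1 ρ_sc = 0 (vanishes)
  i = 2 (even): a_2 · C_{1} = -2 · 1 = -2
  i = 3 (odd): ∫ x^3 ρ_sc = 0 (vanishes)

Summing the contributions: ∫_{−2}^{2} p(x) ρ_sc(x) dx = -2.


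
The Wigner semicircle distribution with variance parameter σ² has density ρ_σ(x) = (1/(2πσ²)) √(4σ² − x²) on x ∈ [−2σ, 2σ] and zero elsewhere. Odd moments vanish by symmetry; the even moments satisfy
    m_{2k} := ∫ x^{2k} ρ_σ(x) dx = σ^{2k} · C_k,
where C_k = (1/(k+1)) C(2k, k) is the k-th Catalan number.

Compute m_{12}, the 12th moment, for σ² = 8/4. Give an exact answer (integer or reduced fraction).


By the scaled semicircle moment identity, m_{2k} = σ^{2k} · C_k with k = 6.
C_6 = (1/(k+1)) · C(2k, k) = (1/7) · C(12, 6) = (1/7) · 924 = 132.
σ^{2k} = (σ²)^k = (8/4)^6 = 64.

Therefore m_{12} = σ^{12} · C_6 = 64 · 132 = 8448.


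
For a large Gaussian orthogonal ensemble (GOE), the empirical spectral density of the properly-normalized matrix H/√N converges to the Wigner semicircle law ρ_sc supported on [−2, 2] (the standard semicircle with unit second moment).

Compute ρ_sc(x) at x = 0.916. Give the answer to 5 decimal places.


ρ_sc(x) = (1/(2π)) √(4 − x²). With x = 0.916:
  4 − x² = 4 − (0.916)² = 4 − 0.839056 = 3.160944.
  √(4 − x²) = 1.777904.
  1/(2π) = 0.159155.
  ρ_sc(0.916) = 0.159155 · 1.777904 = 0.282962.

Rounded to 5 decimal places: ρ_sc(0.916) ≈ 0.28296.


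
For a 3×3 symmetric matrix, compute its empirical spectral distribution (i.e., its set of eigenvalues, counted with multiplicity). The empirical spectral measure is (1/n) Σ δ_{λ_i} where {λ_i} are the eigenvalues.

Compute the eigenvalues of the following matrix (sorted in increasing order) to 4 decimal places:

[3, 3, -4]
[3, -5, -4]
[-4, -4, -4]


Since M is real symmetric, all three eigenvalues are real; they are the roots of det(λI − M) = λ³ − (tr M) λ² + s λ − det M, where s is the sum of the principal 2×2 minors.
tr M = 3 + (-5) + (-4) = -6.
s = (3·(-5) − 3²) + (3·(-4) − (-4)²) + ((-5)·(-4) − (-4)²) = -24 + (-28) + 4 = -48.
det M (expand along row 1) = 3·4 − 3·(-28) + (-4)·(-32) = 224.
Characteristic polynomial: λ³ + 6λ² − 48λ − 224 = 0.
Substitute λ = y + (tr M)/3 = y − 2.000000 to remove the quadratic term: y³ + p·y + q = 0 with p = s − (tr M)²/3 = -60.000000 and q = −2(tr M)³/27 + (tr M)·s/3 − det M = -112.000000.
Three real roots ⇒ use the trigonometric (Viète) form: r = 2√(−p/3) = 8.944272, φ = arccos(3q/(p·r)) = arccos(0.626099) = 0.894256 rad.
y_k = r·cos(φ/3 − 2πk/3) for k = 0, 1, 2 gives y = 8.549834, -2.000000, -6.549834.
λ_k = y_k − 2.000000 gives λ = 6.5498, -4.0000, -8.5498 (check: the sum is -6.0000 = tr M).

Eigenvalues sorted in increasing order: [-8.5498, -4.0000, 6.5498].


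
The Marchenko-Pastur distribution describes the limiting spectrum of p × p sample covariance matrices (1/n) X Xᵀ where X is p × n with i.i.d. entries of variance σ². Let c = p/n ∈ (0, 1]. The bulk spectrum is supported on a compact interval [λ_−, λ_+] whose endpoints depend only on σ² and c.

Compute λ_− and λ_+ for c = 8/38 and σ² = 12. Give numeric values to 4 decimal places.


c = 8/38 = 0.210526; √c = 0.458831.
λ_− = σ² (1 − √c)² = 12 · (1 − 0.458831)² = 12 · (0.541169)² = 3.514361.
λ_+ = σ² (1 + √c)² = 12 · (1 + 0.458831)² = 12 · (1.458831)² = 25.538271.

Rounded to 4 decimal places: λ_− ≈ 3.5144, λ_+ ≈ 25.5383.


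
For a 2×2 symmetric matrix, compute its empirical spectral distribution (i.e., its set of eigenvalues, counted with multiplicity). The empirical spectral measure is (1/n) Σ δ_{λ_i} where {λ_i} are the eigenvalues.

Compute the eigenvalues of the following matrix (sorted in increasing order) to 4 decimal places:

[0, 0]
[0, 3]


Since M is real symmetric, both eigenvalues are real; they are the roots of det(λI − M) = λ² − (tr M) λ + det M.
tr M = 0 + 3 = 3.
det M = 0·3 − 0² = 0 − 0 = 0.
Characteristic polynomial: λ² − 3λ = 0.
Discriminant Δ = (tr M)² − 4·det M = 9 − 0 = 9; √Δ = 3.000000.
λ = (tr M ± √Δ)/2 = (3 ± 3.000000)/2, giving (tr M − √Δ)/2 = 0.0000 and (tr M + √Δ)/2 = 3.0000.

Eigenvalues sorted in increasing order: [0.0000, 3.0000].


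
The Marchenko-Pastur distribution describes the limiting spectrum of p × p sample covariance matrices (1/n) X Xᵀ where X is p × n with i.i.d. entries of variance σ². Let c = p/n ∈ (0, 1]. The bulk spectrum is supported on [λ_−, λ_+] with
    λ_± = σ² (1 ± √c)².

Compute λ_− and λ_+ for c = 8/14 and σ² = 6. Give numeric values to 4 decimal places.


c = 8/14 = 0.571429; √c = 0.755929.
λ_− = σ² (1 − √c)² = 6 · (1 − 0.755929)² = 6 · (0.244071)² = 0.357424.
λ_+ = σ² (1 + √c)² = 6 · (1 + 0.755929)² = 6 · (1.755929)² = 18.499719.

Rounded to 4 decimal places: λ_− ≈ 0.3574, λ_+ ≈ 18.4997.


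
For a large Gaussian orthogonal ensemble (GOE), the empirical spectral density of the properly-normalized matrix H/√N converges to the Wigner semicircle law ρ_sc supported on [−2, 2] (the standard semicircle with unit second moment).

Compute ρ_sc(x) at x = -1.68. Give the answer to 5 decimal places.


ρ_sc(x) = (1/(2π)) √(4 − x²). With x = -1.68:
  4 − x² = 4 − (-1.68)² = 4 − 2.822400 = 1.177600.
  √(4 − x²) = 1.085173.
  1/(2π) = 0.159155.
  ρ_sc(-1.68) = 0.159155 · 1.085173 = 0.172711.

Rounded to 5 decimal places: ρ_sc(-1.68) ≈ 0.17271.


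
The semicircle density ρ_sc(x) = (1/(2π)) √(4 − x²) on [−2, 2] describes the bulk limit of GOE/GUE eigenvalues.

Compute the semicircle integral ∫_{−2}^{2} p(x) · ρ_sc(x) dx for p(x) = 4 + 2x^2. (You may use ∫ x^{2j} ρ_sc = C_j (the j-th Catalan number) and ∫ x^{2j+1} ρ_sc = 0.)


Write p(x) = Σ a_i x^i, split into monomials and integrate each against ρ_sc separately.
Using ∫ x^{2j} ρ_sc = C_j = (1/(j+1)) C(2j, j) (Catalan numbers) and ∫ x^{2j+1} ρ_sc = 0 (odd monomials vanish by symmetry):
  i = 0 (even): a_0 · C_{0} = 4 · 1 = 4
  i = 2 (even): a_2 · C_{1} = 2 · 1 = 2

Summing the contributions: ∫_{−2}^{2} p(x) ρ_sc(x) dx = 4 + 2 = 6.


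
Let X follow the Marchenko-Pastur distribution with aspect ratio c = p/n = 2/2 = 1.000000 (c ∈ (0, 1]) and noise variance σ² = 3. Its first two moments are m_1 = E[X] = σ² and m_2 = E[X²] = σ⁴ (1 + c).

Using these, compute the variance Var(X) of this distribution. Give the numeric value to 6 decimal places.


m_1 = E[X] = σ² = 3, so m_1² = 9.
m_2 = E[X²] = σ⁴ (1 + c) = 9 · (1 + 1.000000) = 9 · 2.000000 = 18.000000.
(Note m_2 − m_1² simplifies to c · σ⁴ = 1.000000 · 9.)

Var(X) = m_2 − m_1² = 18.000000 − 9 = 9.000000.


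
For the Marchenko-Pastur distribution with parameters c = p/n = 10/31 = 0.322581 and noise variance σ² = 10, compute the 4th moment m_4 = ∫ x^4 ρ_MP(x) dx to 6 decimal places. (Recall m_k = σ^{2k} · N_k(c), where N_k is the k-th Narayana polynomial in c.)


E[X⁴] = σ⁸ (1 + 6c + 6c² + c³) (fourth MP moment). With σ² = 10 (so σ⁸ = 10000) and c = 10/31 = 0.322581: E[X⁴] = 10000 · (1 + 6·0.322581 + 6·(0.322581)² + (0.322581)³) = 10000 · 3.593401.

So E[X^4] = 35934.006915.


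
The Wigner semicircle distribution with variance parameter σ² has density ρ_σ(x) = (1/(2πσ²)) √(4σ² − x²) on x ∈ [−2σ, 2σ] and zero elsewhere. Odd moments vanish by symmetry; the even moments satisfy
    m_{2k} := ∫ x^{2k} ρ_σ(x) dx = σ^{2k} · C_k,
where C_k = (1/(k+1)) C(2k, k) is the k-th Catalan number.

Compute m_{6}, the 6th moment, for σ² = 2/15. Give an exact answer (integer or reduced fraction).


By the scaled semicircle moment identity, m_{2k} = σ^{2k} · C_k with k = 3.
C_3 = (1/(k+1)) · C(2k, k) = (1/4) · C(6, 3) = (1/4) · 20 = 5.
σ^{2k} = (σ²)^k = (2/15)^3 = 8/3375.

Therefore m_{6} = σ^{6} · C_3 = (8/3375) · 5 = 8/675.


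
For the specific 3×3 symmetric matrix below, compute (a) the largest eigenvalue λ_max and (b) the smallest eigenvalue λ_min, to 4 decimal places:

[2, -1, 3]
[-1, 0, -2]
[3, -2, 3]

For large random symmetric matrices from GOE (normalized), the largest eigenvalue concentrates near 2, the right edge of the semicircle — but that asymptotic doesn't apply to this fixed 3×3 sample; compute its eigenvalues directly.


Since M is real symmetric, all three eigenvalues are real; they are the roots of det(λI − M) = λ³ − (tr M) λ² + s λ − det M, where s is the sum of the principal 2×2 minors.
tr M = 2 + 0 + 3 = 5.
s = (2·0 − (-1)²) + (2·3 − 3²) + (0·3 − (-2)²) = -1 + (-3) + (-4) = -8.
det M (expand along row 1) = 2·(-4) − (-1)·3 + 3·2 = 1.
Characteristic polynomial: λ³ − 5λ² − 8λ − 1 = 0.
Substitute λ = y + (tr M)/3 = y + 1.666667 to remove the quadratic term: y³ + p·y + q = 0 with p = s − (tr M)²/3 = -16.333333 and q = −2(tr M)³/27 + (tr M)·s/3 − det M = -23.592593.
Three real roots ⇒ use the trigonometric (Viète) form: r = 2√(−p/3) = 4.666667, φ = arccos(3q/(p·r)) = arccos(0.928571) = 0.380251 rad.
y_k = r·cos(φ/3 − 2πk/3) for k = 0, 1, 2 gives y = 4.629230, -1.803730, -2.825500.
λ_k = y_k + 1.666667 gives λ = 6.2959, -0.1371, -1.1588 (check: the sum is 5.0000 = tr M).

Hence λ_max = 6.2959 and λ_min = -1.1588.


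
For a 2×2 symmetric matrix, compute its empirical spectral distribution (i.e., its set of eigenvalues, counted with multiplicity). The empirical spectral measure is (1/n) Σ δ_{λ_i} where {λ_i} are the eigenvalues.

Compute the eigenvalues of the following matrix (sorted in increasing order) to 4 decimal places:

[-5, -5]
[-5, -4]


Since M is real symmetric, both eigenvalues are real; they are the roots of det(λI − M) = λ² − (tr M) λ + det M.
tr M = -5 + (-4) = -9.
det M = (-5)·(-4) − (-5)² = 20 − 25 = -5.
Characteristic polynomial: λ² + 9λ − 5 = 0.
Discriminant Δ = (tr M)² − 4·det M = 81 − (-20) = 101; √Δ = 10.049876.
λ = (tr M ± √Δ)/2 = (-9 ± 10.049876)/2, giving (tr M − √Δ)/2 = -9.5249 and (tr M + √Δ)/2 = 0.5249.

Eigenvalues sorted in increasing order: [-9.5249, 0.5249].


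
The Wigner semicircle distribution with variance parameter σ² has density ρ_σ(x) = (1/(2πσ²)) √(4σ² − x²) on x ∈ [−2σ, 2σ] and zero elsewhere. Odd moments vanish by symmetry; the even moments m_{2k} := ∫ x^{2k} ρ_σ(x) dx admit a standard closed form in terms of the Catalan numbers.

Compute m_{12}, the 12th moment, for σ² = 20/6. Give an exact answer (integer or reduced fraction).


By the scaled semicircle moment identity, m_{2k} = σ^{2k} · C_k with k = 6.
C_6 = (1/(k+1)) · C(2k, k) = (1/7) · C(12, 6) = (1/7) · 924 = 132.
σ^{2k} = (σ²)^k = (20/6)^6 = 1000000/729.

Therefore m_{12} = σ^{12} · C_6 = (1000000/729) · 132 = 44000000/243.


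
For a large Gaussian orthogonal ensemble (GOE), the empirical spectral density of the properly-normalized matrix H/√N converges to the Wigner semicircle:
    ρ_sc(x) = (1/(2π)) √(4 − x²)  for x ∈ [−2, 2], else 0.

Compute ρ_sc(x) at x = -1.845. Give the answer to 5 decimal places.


ρ_sc(x) = (1/(2π)) √(4 − x²). With x = -1.845:
  4 − x² = 4 − (-1.845)² = 4 − 3.404025 = 0.595975.
  √(4 − x²) = 0.771994.
  1/(2π) = 0.159155.
  ρ_sc(-1.845) = 0.159155 · 0.771994 = 0.122867.

Rounded to 5 decimal places: ρ_sc(-1.845) ≈ 0.12287.


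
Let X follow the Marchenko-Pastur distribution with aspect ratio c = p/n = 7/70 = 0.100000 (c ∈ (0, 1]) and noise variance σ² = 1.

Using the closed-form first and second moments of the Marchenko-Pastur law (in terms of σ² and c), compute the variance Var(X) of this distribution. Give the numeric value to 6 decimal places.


Recall the MP moments m_1 = E[X] = σ² and m_2 = E[X²] = σ⁴ (1 + c).
m_1 = E[X] = σ² = 1, so m_1² = 1.
m_2 = E[X²] = σ⁴ (1 + c) = 1 · (1 + 0.100000) = 1 · 1.100000 = 1.100000.
(Note m_2 − m_1² simplifies to c · σ⁴ = 0.100000 · 1.)

Var(X) = m_2 − m_1² = 1.100000 − 1 = 0.100000.


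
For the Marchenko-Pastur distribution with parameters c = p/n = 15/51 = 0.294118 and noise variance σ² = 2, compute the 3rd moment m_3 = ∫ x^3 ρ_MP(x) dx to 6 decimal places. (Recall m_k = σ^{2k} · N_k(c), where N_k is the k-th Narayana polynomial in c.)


E[X³] = σ⁶ (1 + 3c + c²) (third MP moment). With σ² = 2 (so σ⁶ = 8) and c = 15/51 = 0.294118: E[X³] = 8 · (1 + 3·0.294118 + (0.294118)²) = 8 · 1.968858.

So E[X^3] = 15.750865.


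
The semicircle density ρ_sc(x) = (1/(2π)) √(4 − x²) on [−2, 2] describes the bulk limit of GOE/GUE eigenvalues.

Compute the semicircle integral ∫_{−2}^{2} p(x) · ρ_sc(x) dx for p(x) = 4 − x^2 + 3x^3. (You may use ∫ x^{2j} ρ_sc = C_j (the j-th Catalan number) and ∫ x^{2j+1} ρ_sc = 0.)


Write p(x) = Σ a_i x^i, split into monomials and integrate each against ρ_sc separately.
Using ∫ x^{2j} ρ_sc = C_j = (1/(j+1)) C(2j, j) (Catalan numbers) and ∫ x^{2j+1} ρ_sc = 0 (odd monomials vanish by symmetry):
  i = 0 (even): a_0 · C_{0} = 4 · 1 = 4
  i = 2 (even): a_2 · C_{1} = -1 · 1 = -1
  i = 3 (odd): ∫ x^3 ρ_sc = 0 (vanishes)

Summing the contributions: ∫_{−2}^{2} p(x) ρ_sc(x) dx = 4 + (-1) = 3.


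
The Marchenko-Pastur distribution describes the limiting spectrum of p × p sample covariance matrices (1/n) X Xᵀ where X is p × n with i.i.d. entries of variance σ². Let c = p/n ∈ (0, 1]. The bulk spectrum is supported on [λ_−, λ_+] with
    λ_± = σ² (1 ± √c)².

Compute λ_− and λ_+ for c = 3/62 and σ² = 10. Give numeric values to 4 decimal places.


c = 3/62 = 0.048387; √c = 0.219971.
λ_− = σ² (1 − √c)² = 10 · (1 − 0.219971)² = 10 · (0.780029)² = 6.084458.
λ_+ = σ² (1 + √c)² = 10 · (1 + 0.219971)² = 10 · (1.219971)² = 14.883284.

Rounded to 4 decimal places: λ_− ≈ 6.0845, λ_+ ≈ 14.8833.


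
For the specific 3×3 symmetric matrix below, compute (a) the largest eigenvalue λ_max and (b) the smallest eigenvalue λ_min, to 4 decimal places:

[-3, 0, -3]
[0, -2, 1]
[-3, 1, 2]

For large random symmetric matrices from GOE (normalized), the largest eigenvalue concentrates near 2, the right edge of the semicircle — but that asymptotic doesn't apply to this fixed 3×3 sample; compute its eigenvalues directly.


Since M is real symmetric, all three eigenvalues are real; they are the roots of det(λI − M) = λ³ − (tr M) λ² + s λ − det M, where s is the sum of the principal 2×2 minors.
tr M = -3 + (-2) + 2 = -3.
s = ((-3)·(-2) − 0²) + ((-3)·2 − (-3)²) + ((-2)·2 − 1²) = 6 + (-15) + (-5) = -14.
det M (expand along row 1) = (-3)·(-5) − 0·3 + (-3)·(-6) = 33.
Characteristic polynomial: λ³ + 3λ² − 14λ − 33 = 0.
Substitute λ = y + (tr M)/3 = y − 1.000000 to remove the quadratic term: y³ + p·y + q = 0 with p = s − (tr M)²/3 = -17.000000 and q = −2(tr M)³/27 + (tr M)·s/3 − det M = -17.000000.
Three real roots ⇒ use the trigonometric (Viète) form: r = 2√(−p/3) = 4.760952, φ = arccos(3q/(p·r)) = arccos(0.630126) = 0.889081 rad.
y_k = r·cos(φ/3 − 2πk/3) for k = 0, 1, 2 gives y = 4.553402, -1.072585, -3.480817.
λ_k = y_k − 1.000000 gives λ = 3.5534, -2.0726, -4.4808 (check: the sum is -3.0000 = tr M).

Hence λ_max = 3.5534 and λ_min = -4.4808.


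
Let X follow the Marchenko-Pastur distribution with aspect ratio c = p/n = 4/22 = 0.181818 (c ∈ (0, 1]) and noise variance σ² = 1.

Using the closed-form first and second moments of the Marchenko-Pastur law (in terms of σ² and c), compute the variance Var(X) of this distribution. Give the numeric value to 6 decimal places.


Recall the MP moments m_1 = E[X] = σ² and m_2 = E[X²] = σ⁴ (1 + c).
m_1 = E[X] = σ² = 1, so m_1² = 1.
m_2 = E[X²] = σ⁴ (1 + c) = 1 · (1 + 0.181818) = 1 · 1.181818 = 1.181818.
(Note m_2 − m_1² simplifies to c · σ⁴ = 0.181818 · 1.)

Var(X) = m_2 − m_1² = 1.181818 − 1 = 0.181818.


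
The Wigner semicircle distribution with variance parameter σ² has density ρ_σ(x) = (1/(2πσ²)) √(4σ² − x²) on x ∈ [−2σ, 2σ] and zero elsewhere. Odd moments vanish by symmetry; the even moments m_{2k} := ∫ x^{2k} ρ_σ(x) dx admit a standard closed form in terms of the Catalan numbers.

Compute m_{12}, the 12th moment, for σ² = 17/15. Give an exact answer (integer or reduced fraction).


By the scaled semicircle moment identity, m_{2k} = σ^{2k} · C_k with k = 6.
C_6 = (1/(k+1)) · C(2k, k) = (1/7) · C(12, 6) = (1/7) · 924 = 132.
σ^{2k} = (σ²)^k = (17/15)^6 = 24137569/11390625.

Therefore m_{12} = σ^{12} · C_6 = (24137569/11390625) · 132 = 1062053036/3796875.
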